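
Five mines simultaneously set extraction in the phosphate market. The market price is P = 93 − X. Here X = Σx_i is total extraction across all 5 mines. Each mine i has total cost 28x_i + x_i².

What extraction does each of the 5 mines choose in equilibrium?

A representative mine's profit is π_i = x_i(93 − X) − 28x_i − x_i², with X = x_i + Σ_{j≠i} x_j.
First-order condition: 65 − 4x_i − Σ_{j≠i} x_j = 0.
In a symmetric equilibrium every mine chooses the same x, so Σ_{j≠i} x_j = 4x. The condition becomes 65 − 8x = 0, giving x = 65/8 = 8.125.

8.125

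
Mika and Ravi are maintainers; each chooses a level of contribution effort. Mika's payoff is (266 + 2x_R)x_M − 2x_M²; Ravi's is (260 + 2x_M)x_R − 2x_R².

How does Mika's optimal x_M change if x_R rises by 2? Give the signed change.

1

Expanding Mika's payoff: 266x_M + 2x_Rx_M − 2x_M².
∂π/∂x_M = 266 + 2x_R − 4x_M = 0, so x_M = 66.5 + 0.5x_R.
The reaction-function slope is 0.5, so a 2-unit rise in x_R moves x_M by 0.5 × 2 = 1. Mika's best response rises — the actions are strategic complements.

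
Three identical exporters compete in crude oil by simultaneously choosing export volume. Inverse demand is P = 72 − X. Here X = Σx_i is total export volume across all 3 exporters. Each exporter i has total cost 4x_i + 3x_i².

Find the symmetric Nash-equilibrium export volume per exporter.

6.8

A representative exporter's profit is π_i = x_i(72 − X) − 4x_i − 3x_i², with X = x_i + Σ_{j≠i} x_j.
First-order condition: 68 − 8x_i − Σ_{j≠i} x_j = 0.
Imposing symmetry (x_j = x for all j) turns Σ_{j≠i} x_j into 2x, so 68 = 10x and x = 6.8.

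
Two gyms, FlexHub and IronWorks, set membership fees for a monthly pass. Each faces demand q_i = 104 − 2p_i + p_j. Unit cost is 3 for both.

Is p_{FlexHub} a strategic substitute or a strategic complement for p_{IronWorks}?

strategic complements

FlexHub's profit: π = (p_{FlexHub} − 3)(104 − 2p_{FlexHub} + p_{IronWorks}).
∂π/∂p_{FlexHub} = 110 − 4p_{FlexHub} + p_{IronWorks} = 0 ⇒ p_{FlexHub} = 27.5 + 0.25p_{IronWorks}.
The best-response slope dp_{FlexHub}/dp_{IronWorks} = 0.25 > 0: the reaction function is upward-sloping, so the choices are strategic complements.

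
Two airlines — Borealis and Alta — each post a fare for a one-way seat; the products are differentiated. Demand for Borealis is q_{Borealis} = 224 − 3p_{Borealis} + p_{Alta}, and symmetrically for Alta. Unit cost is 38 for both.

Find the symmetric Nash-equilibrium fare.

Borealis's profit: π = (p_{Borealis} − 38)(224 − 3p_{Borealis} + p_{Alta}).
∂π/∂p_{Borealis} = 338 − 6p_{Borealis} + p_{Alta} = 0 ⇒ p_{Borealis} = 169/3 + (1/6)p_{Alta}.
Setting p_{Borealis} = p_{Alta} in the reaction function: p_{Borealis} = 169/3 + (1/6)p_{Borealis}, so p_{Borealis} = (169/3) / (5/6) = 67.6.

67.6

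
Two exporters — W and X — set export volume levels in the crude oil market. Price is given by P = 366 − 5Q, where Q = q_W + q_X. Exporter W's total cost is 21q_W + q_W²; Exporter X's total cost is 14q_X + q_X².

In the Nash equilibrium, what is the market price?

161

Exporter W's profit: π = q_W(366 − 5(q_W + q_X)) − 21q_W − q_W².
∂π/∂q_W = 345 − 12q_W − 5q_X = 0, so q_W = 28.75 − (5/12)q_X.
By the same steps for X: q_X = 88/3 − (5/12)q_W.
Plugging q_X into W's best response: q_W = 28.75 − (5/12)(88/3 − (5/12)q_W) ⇒ (119/144)q_W = 595/36, so q_W = 20.
Then q_X = 88/3 − (5/12)·20 = 21.
Equilibrium price: P = 366 − 5·41 = 161.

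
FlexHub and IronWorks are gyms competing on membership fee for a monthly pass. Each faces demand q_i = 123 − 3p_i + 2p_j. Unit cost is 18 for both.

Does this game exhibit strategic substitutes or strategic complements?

strategic complements

FlexHub's profit: π = (p_{FlexHub} − 18)(123 − 3p_{FlexHub} + 2p_{IronWorks}).
∂π/∂p_{FlexHub} = 177 − 6p_{FlexHub} + 2p_{IronWorks} = 0 ⇒ p_{FlexHub} = 29.5 + (1/3)p_{IronWorks}.
The best-response slope dp_{FlexHub}/dp_{IronWorks} = 1/3 > 0: the reaction function is upward-sloping, so the choices are strategic complements.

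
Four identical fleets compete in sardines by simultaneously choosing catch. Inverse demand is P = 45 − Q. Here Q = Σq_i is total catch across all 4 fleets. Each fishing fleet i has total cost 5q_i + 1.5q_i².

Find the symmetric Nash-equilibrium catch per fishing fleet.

5

A representative fishing fleet's profit is π_i = q_i(45 − Q) − 5q_i − 1.5q_i², with Q = q_i + Σ_{j≠i} q_j.
First-order condition: 40 − 5q_i − Σ_{j≠i} q_j = 0.
In a symmetric equilibrium every fishing fleet chooses the same q, so Σ_{j≠i} q_j = 3q. The condition becomes 40 − 8q = 0, giving q = 40/8 = 5.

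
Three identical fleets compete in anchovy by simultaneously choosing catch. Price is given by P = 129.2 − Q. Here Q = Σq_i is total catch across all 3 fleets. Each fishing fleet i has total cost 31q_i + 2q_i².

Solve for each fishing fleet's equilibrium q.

A representative fishing fleet's profit is π_i = q_i(129.2 − Q) − 31q_i − 2q_i², with Q = q_i + Σ_{j≠i} q_j.
First-order condition: 98.2 − 6q_i − Σ_{j≠i} q_j = 0.
With identical fishing fleets, set every q_j = q: then 98.2 − 6q − 2q = 0, i.e. q = 98.2/8 = 12.275.

12.275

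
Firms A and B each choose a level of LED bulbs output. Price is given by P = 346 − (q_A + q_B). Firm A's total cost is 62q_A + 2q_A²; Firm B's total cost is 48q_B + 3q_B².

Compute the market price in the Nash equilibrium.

Firm A's profit: π = q_A(346 − (q_A + q_B)) − 62q_A − 2q_A².
∂π/∂q_A = 284 − 6q_A − q_B = 0, so q_A = 142/3 − (1/6)q_B.
For B: ∂π/∂q_B = 298 − 8q_B − q_A = 0 ⇒ q_B = 37.25 − 0.125q_A.
Substituting the second reaction function into the first: q_A = 142/3 − (1/6)(37.25 − 0.125q_A), which gives (47/48)q_A = 41.125 ⇒ q_A = 42.
Then q_B = 37.25 − 0.125·42 = 32.
Equilibrium price: P = 346 − 74 = 272.

272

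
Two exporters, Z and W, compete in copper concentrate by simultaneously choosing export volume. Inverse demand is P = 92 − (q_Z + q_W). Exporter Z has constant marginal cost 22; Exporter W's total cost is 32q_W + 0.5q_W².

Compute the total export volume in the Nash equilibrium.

Exporter Z's profit: π = q_Z(92 − (q_Z + q_W)) − 22q_Z.
∂π/∂q_Z = 70 − 2q_Z − q_W = 0, so q_Z = 35 − 0.5q_W.
For W: ∂π/∂q_W = 60 − 3q_W − q_Z = 0 ⇒ q_W = 20 − (1/3)q_Z.
Plugging q_W into Z's best response: q_Z = 35 − 0.5(20 − (1/3)q_Z) ⇒ (5/6)q_Z = 25, so q_Z = 30.
Then q_W = 20 − (1/3)·30 = 10.
Total export volume: 30 + 10 = 40.

40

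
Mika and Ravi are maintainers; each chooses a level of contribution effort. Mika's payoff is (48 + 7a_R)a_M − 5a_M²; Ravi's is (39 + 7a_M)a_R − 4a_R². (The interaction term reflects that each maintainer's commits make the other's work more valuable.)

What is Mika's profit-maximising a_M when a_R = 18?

17.4

Expanding Mika's payoff: 48a_M + 7a_Ra_M − 5a_M².
∂π/∂a_M = 48 + 7a_R − 10a_M = 0, so a_M = 4.8 + 0.7a_R.
At a_R = 18: a_M = 4.8 + 0.7·18 = 17.4.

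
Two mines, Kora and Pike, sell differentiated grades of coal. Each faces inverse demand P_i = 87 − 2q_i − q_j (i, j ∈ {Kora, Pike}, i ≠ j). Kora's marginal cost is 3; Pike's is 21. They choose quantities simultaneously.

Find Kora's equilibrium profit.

Mine Kora's profit: π = q_{Kora}(87 − 2q_{Kora} − q_{Pike}) − 3q_{Kora}.
∂π/∂q_{Kora} = 84 − 4q_{Kora} − q_{Pike} = 0 ⇒ q_{Kora} = 21 − 0.25q_{Pike}.
Similarly q_{Pike} = 16.5 − 0.25q_{Kora}.
Solving the two reaction functions simultaneously: (1 − (−0.25)(−0.25))q_{Kora} = 21 − 0.25·16.5, so 0.9375q_{Kora} = 16.875 and q_{Kora} = 18.
Then q_{Pike} = 16.5 − 0.25·18 = 12.
P_{Kora} = 87 − 2·18 − 12 = 39.
Profit = (39 − 3)·18 = 648.

648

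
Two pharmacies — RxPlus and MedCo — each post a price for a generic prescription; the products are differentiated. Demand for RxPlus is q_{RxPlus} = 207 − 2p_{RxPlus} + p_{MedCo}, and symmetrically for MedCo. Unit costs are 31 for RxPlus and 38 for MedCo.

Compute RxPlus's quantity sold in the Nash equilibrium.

119.2

RxPlus's profit: π = (p_{RxPlus} − 31)(207 − 2p_{RxPlus} + p_{MedCo}).
∂π/∂p_{RxPlus} = 269 − 4p_{RxPlus} + p_{MedCo} = 0 ⇒ p_{RxPlus} = 67.25 + 0.25p_{MedCo}.
Similarly p_{MedCo} = 70.75 + 0.25p_{RxPlus}.
Solving the two reaction functions simultaneously: (1 − (0.25)(0.25))p_{RxPlus} = 67.25 + 0.25·70.75, so 0.9375p_{RxPlus} = 84.9375 and p_{RxPlus} = 90.6.
Then p_{MedCo} = 70.75 + 0.25·90.6 = 93.4.
q_{RxPlus} = 207 − 2·90.6 + 93.4 = 119.2.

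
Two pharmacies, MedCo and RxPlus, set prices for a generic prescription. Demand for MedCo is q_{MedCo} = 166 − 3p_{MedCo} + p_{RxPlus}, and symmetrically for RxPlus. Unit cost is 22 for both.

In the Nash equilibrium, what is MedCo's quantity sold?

73.2

MedCo's profit: π = (p_{MedCo} − 22)(166 − 3p_{MedCo} + p_{RxPlus}).
∂π/∂p_{MedCo} = 232 − 6p_{MedCo} + p_{RxPlus} = 0 ⇒ p_{MedCo} = 116/3 + (1/6)p_{RxPlus}.
The game is symmetric, so in equilibrium p_{RxPlus} = p_{MedCo}: the reaction function gives (5/6)p_{MedCo} = 116/3, hence p_{MedCo} = 46.4.
q_{MedCo} = 166 − 3·46.4 + 46.4 = 73.2.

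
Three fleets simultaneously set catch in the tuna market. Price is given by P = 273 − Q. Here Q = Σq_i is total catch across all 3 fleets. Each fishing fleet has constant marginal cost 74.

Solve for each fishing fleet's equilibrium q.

A representative fishing fleet's profit is π_i = q_i(273 − Q) − 74q_i, with Q = q_i + Σ_{j≠i} q_j.
First-order condition: 199 − 2q_i − Σ_{j≠i} q_j = 0.
Imposing symmetry (q_j = q for all j) turns Σ_{j≠i} q_j into 2q, so 199 = 4q and q = 49.75.

49.75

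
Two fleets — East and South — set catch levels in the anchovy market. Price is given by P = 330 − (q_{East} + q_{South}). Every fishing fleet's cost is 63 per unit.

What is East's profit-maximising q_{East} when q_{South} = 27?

Fishing fleet East's profit: π = q_{East}(330 − (q_{East} + q_{South})) − 63q_{East}.
∂π/∂q_{East} = 267 − 2q_{East} − q_{South} = 0, so q_{East} = 133.5 − 0.5q_{South}.
At q_{South} = 27: q_{East} = 133.5 − 0.5·27 = 120.

120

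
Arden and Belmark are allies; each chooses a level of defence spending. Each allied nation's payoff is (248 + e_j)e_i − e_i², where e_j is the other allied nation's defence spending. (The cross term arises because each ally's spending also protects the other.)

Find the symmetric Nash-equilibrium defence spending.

248

Arden's payoff is (248 + e_B)e_A − e_A².
∂π/∂e_A = 248 + e_B − 2e_A = 0, so e_A = 124 + 0.5e_B.
Setting e_A = e_B in the reaction function: e_A = 124 + 0.5e_A, so e_A = 124 / 0.5 = 248.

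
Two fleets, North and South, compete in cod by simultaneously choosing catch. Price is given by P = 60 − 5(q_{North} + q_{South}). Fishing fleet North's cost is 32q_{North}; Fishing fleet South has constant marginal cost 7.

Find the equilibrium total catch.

5.4

Fishing fleet North's profit: π = q_{North}(60 − 5(q_{North} + q_{South})) − 32q_{North}.
∂π/∂q_{North} = 28 − 10q_{North} − 5q_{South} = 0, so q_{North} = 2.8 − 0.5q_{South}.
By the same steps for South: q_{South} = 5.3 − 0.5q_{North}.
Solving the two reaction functions simultaneously: (1 − (−0.5)(−0.5))q_{North} = 2.8 − 0.5·5.3, so 0.75q_{North} = 0.15 and q_{North} = 0.2.
Then q_{South} = 5.3 − 0.5·0.2 = 5.2.
Total catch: 0.2 + 5.2 = 5.4.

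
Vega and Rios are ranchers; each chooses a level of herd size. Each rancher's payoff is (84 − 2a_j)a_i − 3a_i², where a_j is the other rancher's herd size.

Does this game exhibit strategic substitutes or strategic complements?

strategic substitutes

Vega's payoff is (84 − 2a_R)a_V − 3a_V².
∂π/∂a_V = 84 − 2a_R − 6a_V = 0, so a_V = 14 − (1/3)a_R.
The best-response slope da_V/da_R = −1/3 < 0: the reaction function is downward-sloping, so the choices are strategic substitutes.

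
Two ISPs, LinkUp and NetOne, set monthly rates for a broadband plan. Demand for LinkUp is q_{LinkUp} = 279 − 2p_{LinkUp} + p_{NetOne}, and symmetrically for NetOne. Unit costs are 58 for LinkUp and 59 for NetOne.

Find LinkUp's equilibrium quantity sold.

LinkUp's profit: π = (p_{LinkUp} − 58)(279 − 2p_{LinkUp} + p_{NetOne}).
∂π/∂p_{LinkUp} = 395 − 4p_{LinkUp} + p_{NetOne} = 0 ⇒ p_{LinkUp} = 98.75 + 0.25p_{NetOne}.
Similarly p_{NetOne} = 99.25 + 0.25p_{LinkUp}.
Solving the two reaction functions simultaneously: (1 − (0.25)(0.25))p_{LinkUp} = 98.75 + 0.25·99.25, so 0.9375p_{LinkUp} = 123.5625 and p_{LinkUp} = 131.8.
Then p_{NetOne} = 99.25 + 0.25·131.8 = 132.2.
q_{LinkUp} = 279 − 2·131.8 + 132.2 = 147.6.

147.6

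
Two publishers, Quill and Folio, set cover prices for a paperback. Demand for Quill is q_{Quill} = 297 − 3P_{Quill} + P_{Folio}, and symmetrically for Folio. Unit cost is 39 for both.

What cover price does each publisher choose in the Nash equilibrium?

82.8

Quill's profit: π = (P_{Quill} − 39)(297 − 3P_{Quill} + P_{Folio}).
∂π/∂P_{Quill} = 414 − 6P_{Quill} + P_{Folio} = 0 ⇒ P_{Quill} = 69 + (1/6)P_{Folio}.
By symmetry P_{Folio} = P_{Quill}; substituting into the reaction function, (5/6)P_{Quill} = 69 and P_{Quill} = 82.8.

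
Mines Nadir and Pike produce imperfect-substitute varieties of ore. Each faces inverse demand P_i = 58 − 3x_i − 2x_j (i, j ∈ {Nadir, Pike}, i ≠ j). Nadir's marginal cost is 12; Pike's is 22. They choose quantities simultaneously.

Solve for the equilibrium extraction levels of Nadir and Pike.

Mine Nadir's profit: π = x_{Nadir}(58 − 3x_{Nadir} − 2x_{Pike}) − 12x_{Nadir}.
∂π/∂x_{Nadir} = 46 − 6x_{Nadir} − 2x_{Pike} = 0 ⇒ x_{Nadir} = 23/3 − (1/3)x_{Pike}.
Similarly x_{Pike} = 6 − (1/3)x_{Nadir}.
Substituting the second reaction function into the first: x_{Nadir} = 23/3 − (1/3)(6 − (1/3)x_{Nadir}), which gives (8/9)x_{Nadir} = 17/3 ⇒ x_{Nadir} = 6.375.
Then x_{Pike} = 6 − (1/3)·6.375 = 3.875.

6.375, 3.875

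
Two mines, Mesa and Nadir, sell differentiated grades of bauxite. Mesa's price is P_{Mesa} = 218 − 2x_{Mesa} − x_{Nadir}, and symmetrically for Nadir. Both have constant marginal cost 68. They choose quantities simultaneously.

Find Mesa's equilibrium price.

Mine Mesa's profit: π = x_{Mesa}(218 − 2x_{Mesa} − x_{Nadir}) − 68x_{Mesa}.
∂π/∂x_{Mesa} = 150 − 4x_{Mesa} − x_{Nadir} = 0 ⇒ x_{Mesa} = 37.5 − 0.25x_{Nadir}.
The game is symmetric, so in equilibrium x_{Nadir} = x_{Mesa}: the reaction function gives 1.25x_{Mesa} = 37.5, hence x_{Mesa} = 30.
P_{Mesa} = 218 − 2·30 − 30 = 128.

128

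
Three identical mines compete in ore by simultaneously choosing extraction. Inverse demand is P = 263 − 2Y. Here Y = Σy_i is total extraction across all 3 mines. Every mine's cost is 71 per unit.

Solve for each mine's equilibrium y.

24

A representative mine's profit is π_i = y_i(263 − 2Y) − 71y_i, with Y = y_i + Σ_{j≠i} y_j.
First-order condition: 192 − 4y_i − 2Σ_{j≠i} y_j = 0.
In a symmetric equilibrium every mine chooses the same y, so Σ_{j≠i} y_j = 2y. The condition becomes 192 − 8y = 0, giving y = 192/8 = 24.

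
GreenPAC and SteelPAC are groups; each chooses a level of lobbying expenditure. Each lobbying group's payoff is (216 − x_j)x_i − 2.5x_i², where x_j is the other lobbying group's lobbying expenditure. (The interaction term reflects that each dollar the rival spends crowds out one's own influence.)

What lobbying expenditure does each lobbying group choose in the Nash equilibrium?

GreenPAC's payoff is (216 − x_S)x_G − 2.5x_G².
∂π/∂x_G = 216 − x_S − 5x_G = 0, so x_G = 43.2 − 0.2x_S.
By symmetry x_S = x_G; substituting into the reaction function, 1.2x_G = 43.2 and x_G = 36.

36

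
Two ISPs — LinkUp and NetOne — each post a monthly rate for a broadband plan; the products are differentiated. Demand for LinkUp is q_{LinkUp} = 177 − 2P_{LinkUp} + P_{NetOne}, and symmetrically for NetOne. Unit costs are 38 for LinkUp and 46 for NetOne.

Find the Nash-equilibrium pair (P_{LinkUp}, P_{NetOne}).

85.4, 88.6

LinkUp's profit: π = (P_{LinkUp} − 38)(177 − 2P_{LinkUp} + P_{NetOne}).
∂π/∂P_{LinkUp} = 253 − 4P_{LinkUp} + P_{NetOne} = 0 ⇒ P_{LinkUp} = 63.25 + 0.25P_{NetOne}.
Similarly P_{NetOne} = 67.25 + 0.25P_{LinkUp}.
Plugging P_{NetOne} into LinkUp's best response: P_{LinkUp} = 63.25 + 0.25(67.25 + 0.25P_{LinkUp}) ⇒ 0.9375P_{LinkUp} = 80.0625, so P_{LinkUp} = 85.4.
Then P_{NetOne} = 67.25 + 0.25·85.4 = 88.6.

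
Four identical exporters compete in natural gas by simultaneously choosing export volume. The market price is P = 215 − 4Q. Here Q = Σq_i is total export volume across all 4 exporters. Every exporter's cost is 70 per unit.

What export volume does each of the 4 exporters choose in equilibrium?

A representative exporter's profit is π_i = q_i(215 − 4Q) − 70q_i, with Q = q_i + Σ_{j≠i} q_j.
First-order condition: 145 − 8q_i − 4Σ_{j≠i} q_j = 0.
With identical exporters, set every q_j = q: then 145 − 8q − 12q = 0, i.e. q = 145/20 = 7.25.

7.25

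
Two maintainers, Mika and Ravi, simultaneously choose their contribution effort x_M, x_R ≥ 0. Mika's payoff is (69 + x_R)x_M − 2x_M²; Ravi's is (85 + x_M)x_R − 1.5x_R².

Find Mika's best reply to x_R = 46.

28.75

Expanding Mika's payoff: 69x_M + x_Rx_M − 2x_M².
∂π/∂x_M = 69 + x_R − 4x_M = 0, so x_M = 17.25 + 0.25x_R.
At x_R = 46: x_M = 17.25 + 0.25·46 = 28.75.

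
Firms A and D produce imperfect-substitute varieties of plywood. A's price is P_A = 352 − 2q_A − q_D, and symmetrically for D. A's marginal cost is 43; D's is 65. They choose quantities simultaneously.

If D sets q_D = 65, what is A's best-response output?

61

Firm A's profit: π = q_A(352 − 2q_A − q_D) − 43q_A.
∂π/∂q_A = 309 − 4q_A − q_D = 0 ⇒ q_A = 77.25 − 0.25q_D.
At q_D = 65: q_A = 77.25 − 0.25·65 = 61.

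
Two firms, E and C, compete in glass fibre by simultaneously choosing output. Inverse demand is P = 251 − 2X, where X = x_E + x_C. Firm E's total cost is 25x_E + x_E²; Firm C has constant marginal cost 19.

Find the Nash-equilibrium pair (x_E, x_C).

Firm E's profit: π = x_E(251 − 2(x_E + x_C)) − 25x_E − x_E².
∂π/∂x_E = 226 − 6x_E − 2x_C = 0, so x_E = 113/3 − (1/3)x_C.
For C: ∂π/∂x_C = 232 − 4x_C − 2x_E = 0 ⇒ x_C = 58 − 0.5x_E.
Substituting the second reaction function into the first: x_E = 113/3 − (1/3)(58 − 0.5x_E), which gives (5/6)x_E = 55/3 ⇒ x_E = 22.
Then x_C = 58 − 0.5·22 = 47.

22, 47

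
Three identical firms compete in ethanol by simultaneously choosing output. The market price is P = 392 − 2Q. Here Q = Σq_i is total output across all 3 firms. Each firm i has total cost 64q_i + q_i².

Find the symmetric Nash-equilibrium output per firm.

32.8

A representative firm's profit is π_i = q_i(392 − 2Q) − 64q_i − q_i², with Q = q_i + Σ_{j≠i} q_j.
First-order condition: 328 − 6q_i − 2Σ_{j≠i} q_j = 0.
Imposing symmetry (q_j = q for all j) turns Σ_{j≠i} q_j into 2q, so 328 = 10q and q = 32.8.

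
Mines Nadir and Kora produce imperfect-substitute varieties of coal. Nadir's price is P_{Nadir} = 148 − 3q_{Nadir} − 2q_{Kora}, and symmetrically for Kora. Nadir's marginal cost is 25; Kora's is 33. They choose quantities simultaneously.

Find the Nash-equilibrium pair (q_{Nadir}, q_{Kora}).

15.875, 13.875

Mine Nadir's profit: π = q_{Nadir}(148 − 3q_{Nadir} − 2q_{Kora}) − 25q_{Nadir}.
∂π/∂q_{Nadir} = 123 − 6q_{Nadir} − 2q_{Kora} = 0 ⇒ q_{Nadir} = 20.5 − (1/3)q_{Kora}.
Similarly q_{Kora} = 115/6 − (1/3)q_{Nadir}.
Plugging q_{Kora} into Nadir's best response: q_{Nadir} = 20.5 − (1/3)(115/6 − (1/3)q_{Nadir}) ⇒ (8/9)q_{Nadir} = 127/9, so q_{Nadir} = 15.875.
Then q_{Kora} = 115/6 − (1/3)·15.875 = 13.875.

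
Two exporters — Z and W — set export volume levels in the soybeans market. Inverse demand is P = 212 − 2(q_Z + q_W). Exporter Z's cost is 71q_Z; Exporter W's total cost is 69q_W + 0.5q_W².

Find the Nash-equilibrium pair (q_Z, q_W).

26.1875, 18.125

Exporter Z's profit: π = q_Z(212 − 2(q_Z + q_W)) − 71q_Z.
∂π/∂q_Z = 141 − 4q_Z − 2q_W = 0, so q_Z = 35.25 − 0.5q_W.
For W: ∂π/∂q_W = 143 − 5q_W − 2q_Z = 0 ⇒ q_W = 28.6 − 0.4q_Z.
Substituting the second reaction function into the first: q_Z = 35.25 − 0.5(28.6 − 0.4q_Z), which gives 0.8q_Z = 20.95 ⇒ q_Z = 26.1875.
Then q_W = 28.6 − 0.4·26.1875 = 18.125.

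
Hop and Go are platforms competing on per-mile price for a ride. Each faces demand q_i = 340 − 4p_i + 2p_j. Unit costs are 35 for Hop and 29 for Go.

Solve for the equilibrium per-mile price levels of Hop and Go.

79.2, 76.8

Hop's profit: π = (p_{Hop} − 35)(340 − 4p_{Hop} + 2p_{Go}).
∂π/∂p_{Hop} = 480 − 8p_{Hop} + 2p_{Go} = 0 ⇒ p_{Hop} = 60 + 0.25p_{Go}.
Similarly p_{Go} = 57 + 0.25p_{Hop}.
Substituting the second reaction function into the first: p_{Hop} = 60 + 0.25(57 + 0.25p_{Hop}), which gives 0.9375p_{Hop} = 74.25 ⇒ p_{Hop} = 79.2.
Then p_{Go} = 57 + 0.25·79.2 = 76.8.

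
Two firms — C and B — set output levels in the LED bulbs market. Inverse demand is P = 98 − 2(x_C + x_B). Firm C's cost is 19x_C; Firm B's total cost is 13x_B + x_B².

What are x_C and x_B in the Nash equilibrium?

Firm C's profit: π = x_C(98 − 2(x_C + x_B)) − 19x_C.
∂π/∂x_C = 79 − 4x_C − 2x_B = 0, so x_C = 19.75 − 0.5x_B.
For B: ∂π/∂x_B = 85 − 6x_B − 2x_C = 0 ⇒ x_B = 85/6 − (1/3)x_C.
Solving the two reaction functions simultaneously: (1 − (−0.5)(−1/3))x_C = 19.75 − 0.5·(85/6), so (5/6)x_C = 38/3 and x_C = 15.2.
Then x_B = 85/6 − (1/3)·15.2 = 9.1.

15.2, 9.1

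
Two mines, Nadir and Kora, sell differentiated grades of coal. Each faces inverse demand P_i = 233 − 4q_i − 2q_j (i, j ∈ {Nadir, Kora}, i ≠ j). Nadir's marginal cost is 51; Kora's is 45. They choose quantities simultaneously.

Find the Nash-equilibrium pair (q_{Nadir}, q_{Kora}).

Mine Nadir's profit: π = q_{Nadir}(233 − 4q_{Nadir} − 2q_{Kora}) − 51q_{Nadir}.
∂π/∂q_{Nadir} = 182 − 8q_{Nadir} − 2q_{Kora} = 0 ⇒ q_{Nadir} = 22.75 − 0.25q_{Kora}.
Similarly q_{Kora} = 23.5 − 0.25q_{Nadir}.
Solving the two reaction functions simultaneously: (1 − (−0.25)(−0.25))q_{Nadir} = 22.75 − 0.25·23.5, so 0.9375q_{Nadir} = 16.875 and q_{Nadir} = 18.
Then q_{Kora} = 23.5 − 0.25·18 = 19.

18, 19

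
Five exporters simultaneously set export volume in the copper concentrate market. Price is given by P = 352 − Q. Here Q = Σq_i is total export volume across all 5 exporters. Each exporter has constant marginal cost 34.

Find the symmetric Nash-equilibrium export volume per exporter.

53

A representative exporter's profit is π_i = q_i(352 − Q) − 34q_i, with Q = q_i + Σ_{j≠i} q_j.
First-order condition: 318 − 2q_i − Σ_{j≠i} q_j = 0.
In a symmetric equilibrium every exporter chooses the same q, so Σ_{j≠i} q_j = 4q. The condition becomes 318 − 6q = 0, giving q = 318/6 = 53.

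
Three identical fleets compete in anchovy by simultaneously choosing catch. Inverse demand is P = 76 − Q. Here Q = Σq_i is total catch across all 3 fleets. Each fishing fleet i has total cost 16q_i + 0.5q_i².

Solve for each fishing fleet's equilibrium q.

A representative fishing fleet's profit is π_i = q_i(76 − Q) − 16q_i − 0.5q_i², with Q = q_i + Σ_{j≠i} q_j.
First-order condition: 60 − 3q_i − Σ_{j≠i} q_j = 0.
With identical fishing fleets, set every q_j = q: then 60 − 3q − 2q = 0, i.e. q = 60/5 = 12.

12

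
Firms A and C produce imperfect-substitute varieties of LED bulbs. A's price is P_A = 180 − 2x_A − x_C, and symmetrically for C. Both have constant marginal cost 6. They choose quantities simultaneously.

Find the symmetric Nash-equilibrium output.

34.8

Firm A's profit: π = x_A(180 − 2x_A − x_C) − 6x_A.
∂π/∂x_A = 174 − 4x_A − x_C = 0 ⇒ x_A = 43.5 − 0.25x_C.
The game is symmetric, so in equilibrium x_C = x_A: the reaction function gives 1.25x_A = 43.5, hence x_A = 34.8.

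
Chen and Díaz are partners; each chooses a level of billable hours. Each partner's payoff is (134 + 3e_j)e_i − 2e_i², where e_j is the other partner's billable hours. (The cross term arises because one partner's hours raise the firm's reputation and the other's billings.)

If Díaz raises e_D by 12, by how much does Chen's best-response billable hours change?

Chen's payoff is (134 + 3e_D)e_C − 2e_C².
∂π/∂e_C = 134 + 3e_D − 4e_C = 0, so e_C = 33.5 + 0.75e_D.
The reaction-function slope is 0.75, so a 12-unit rise in e_D moves e_C by 0.75 × 12 = 9. Chen's best response rises — the actions are strategic complements.

9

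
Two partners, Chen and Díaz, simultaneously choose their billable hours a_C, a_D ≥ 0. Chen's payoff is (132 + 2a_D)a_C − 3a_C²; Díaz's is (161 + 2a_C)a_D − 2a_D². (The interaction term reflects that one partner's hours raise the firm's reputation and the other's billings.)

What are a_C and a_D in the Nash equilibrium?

Expanding Chen's payoff: 132a_C + 2a_Da_C − 3a_C².
∂π/∂a_C = 132 + 2a_D − 6a_C = 0, so a_C = 22 + (1/3)a_D.
Likewise for Díaz: a_D = 40.25 + 0.5a_C.
Solving the two reaction functions simultaneously: (1 − (1/3)(0.5))a_C = 22 + (1/3)·40.25, so (5/6)a_C = 425/12 and a_C = 42.5.
Then a_D = 40.25 + 0.5·42.5 = 61.5.

42.5, 61.5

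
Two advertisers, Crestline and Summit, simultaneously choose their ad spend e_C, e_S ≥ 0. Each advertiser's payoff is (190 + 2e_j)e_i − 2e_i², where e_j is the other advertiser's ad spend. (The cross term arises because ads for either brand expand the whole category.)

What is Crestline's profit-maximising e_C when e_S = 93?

Crestline's payoff is (190 + 2e_S)e_C − 2e_C².
∂π/∂e_C = 190 + 2e_S − 4e_C = 0, so e_C = 47.5 + 0.5e_S.
At e_S = 93: e_C = 47.5 + 0.5·93 = 94.

94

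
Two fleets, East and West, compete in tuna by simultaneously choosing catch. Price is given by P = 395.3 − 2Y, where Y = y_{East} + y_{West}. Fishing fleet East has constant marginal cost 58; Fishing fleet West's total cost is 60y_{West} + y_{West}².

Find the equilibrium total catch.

Fishing fleet East's profit: π = y_{East}(395.3 − 2(y_{East} + y_{West})) − 58y_{East}.
∂π/∂y_{East} = 337.3 − 4y_{East} − 2y_{West} = 0, so y_{East} = 84.325 − 0.5y_{West}.
For West: ∂π/∂y_{West} = 335.3 − 6y_{West} − 2y_{East} = 0 ⇒ y_{West} = 3353/60 − (1/3)y_{East}.
Solving the two reaction functions simultaneously: (1 − (−0.5)(−1/3))y_{East} = 84.325 − 0.5·(3353/60), so (5/6)y_{East} = 3383/60 and y_{East} = 67.66.
Then y_{West} = 3353/60 − (1/3)·67.66 = 33.33.
Total catch: 67.66 + 33.33 = 100.99.

100.99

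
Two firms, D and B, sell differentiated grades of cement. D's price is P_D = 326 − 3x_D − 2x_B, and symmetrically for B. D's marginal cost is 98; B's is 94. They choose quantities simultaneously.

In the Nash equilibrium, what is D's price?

Firm D's profit: π = x_D(326 − 3x_D − 2x_B) − 98x_D.
∂π/∂x_D = 228 − 6x_D − 2x_B = 0 ⇒ x_D = 38 − (1/3)x_B.
Similarly x_B = 116/3 − (1/3)x_D.
Solving the two reaction functions simultaneously: (1 − (−1/3)(−1/3))x_D = 38 − (1/3)·(116/3), so (8/9)x_D = 226/9 and x_D = 28.25.
Then x_B = 116/3 − (1/3)·28.25 = 29.25.
P_D = 326 − 3·28.25 − 2·29.25 = 182.75.

182.75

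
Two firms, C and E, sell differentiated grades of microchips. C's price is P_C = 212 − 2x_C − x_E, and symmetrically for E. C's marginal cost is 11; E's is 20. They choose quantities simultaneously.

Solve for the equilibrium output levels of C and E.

40.8, 37.8

Firm C's profit: π = x_C(212 − 2x_C − x_E) − 11x_C.
∂π/∂x_C = 201 − 4x_C − x_E = 0 ⇒ x_C = 50.25 − 0.25x_E.
Similarly x_E = 48 − 0.25x_C.
Plugging x_E into C's best response: x_C = 50.25 − 0.25(48 − 0.25x_C) ⇒ 0.9375x_C = 38.25, so x_C = 40.8.
Then x_E = 48 − 0.25·40.8 = 37.8.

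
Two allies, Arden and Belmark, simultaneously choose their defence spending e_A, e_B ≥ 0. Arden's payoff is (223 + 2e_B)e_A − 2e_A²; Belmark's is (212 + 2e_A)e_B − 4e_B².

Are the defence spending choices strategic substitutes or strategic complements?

strategic complements

Expanding Arden's payoff: 223e_A + 2e_Be_A − 2e_A².
∂π/∂e_A = 223 + 2e_B − 4e_A = 0, so e_A = 55.75 + 0.5e_B.
The best-response slope de_A/de_B = 0.5 > 0: the reaction function is upward-sloping, so the choices are strategic complements.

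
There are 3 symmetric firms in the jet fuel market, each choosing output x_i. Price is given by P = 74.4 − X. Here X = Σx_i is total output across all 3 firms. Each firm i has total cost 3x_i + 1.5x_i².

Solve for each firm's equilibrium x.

10.2

A representative firm's profit is π_i = x_i(74.4 − X) − 3x_i − 1.5x_i², with X = x_i + Σ_{j≠i} x_j.
First-order condition: 71.4 − 5x_i − Σ_{j≠i} x_j = 0.
With identical firms, set every x_j = x: then 71.4 − 5x − 2x = 0, i.e. x = 71.4/7 = 10.2.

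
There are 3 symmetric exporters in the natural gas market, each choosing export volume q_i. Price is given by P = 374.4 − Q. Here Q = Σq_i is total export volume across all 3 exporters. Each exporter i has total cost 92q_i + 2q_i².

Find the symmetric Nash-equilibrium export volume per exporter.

A representative exporter's profit is π_i = q_i(374.4 − Q) − 92q_i − 2q_i², with Q = q_i + Σ_{j≠i} q_j.
First-order condition: 282.4 − 6q_i − Σ_{j≠i} q_j = 0.
In a symmetric equilibrium every exporter chooses the same q, so Σ_{j≠i} q_j = 2q. The condition becomes 282.4 − 8q = 0, giving q = 282.4/8 = 35.3.

35.3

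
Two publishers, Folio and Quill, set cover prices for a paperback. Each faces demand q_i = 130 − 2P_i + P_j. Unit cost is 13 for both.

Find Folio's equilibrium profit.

Folio's profit: π = (P_{Folio} − 13)(130 − 2P_{Folio} + P_{Quill}).
∂π/∂P_{Folio} = 156 − 4P_{Folio} + P_{Quill} = 0 ⇒ P_{Folio} = 39 + 0.25P_{Quill}.
The game is symmetric, so in equilibrium P_{Quill} = P_{Folio}: the reaction function gives 0.75P_{Folio} = 39, hence P_{Folio} = 52.
q_{Folio} = 130 − 2·52 + 52 = 78.
Profit = (52 − 13)·78 = 3042.

3042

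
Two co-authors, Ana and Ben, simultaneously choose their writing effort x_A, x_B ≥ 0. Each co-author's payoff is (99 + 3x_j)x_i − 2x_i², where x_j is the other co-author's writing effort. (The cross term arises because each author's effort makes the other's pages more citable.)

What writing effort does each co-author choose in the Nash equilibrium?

Ana's payoff is (99 + 3x_B)x_A − 2x_A².
∂π/∂x_A = 99 + 3x_B − 4x_A = 0, so x_A = 24.75 + 0.75x_B.
Setting x_A = x_B in the reaction function: x_A = 24.75 + 0.75x_A, so x_A = 24.75 / 0.25 = 99.

99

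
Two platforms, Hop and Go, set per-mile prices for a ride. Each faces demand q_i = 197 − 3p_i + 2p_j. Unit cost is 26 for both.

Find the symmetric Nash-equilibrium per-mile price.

Hop's profit: π = (p_{Hop} − 26)(197 − 3p_{Hop} + 2p_{Go}).
∂π/∂p_{Hop} = 275 − 6p_{Hop} + 2p_{Go} = 0 ⇒ p_{Hop} = 275/6 + (1/3)p_{Go}.
By symmetry p_{Go} = p_{Hop}; substituting into the reaction function, (2/3)p_{Hop} = 275/6 and p_{Hop} = 68.75.

68.75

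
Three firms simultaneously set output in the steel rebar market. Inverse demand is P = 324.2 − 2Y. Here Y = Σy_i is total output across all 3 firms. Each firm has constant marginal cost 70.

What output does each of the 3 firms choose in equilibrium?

31.775

A representative firm's profit is π_i = y_i(324.2 − 2Y) − 70y_i, with Y = y_i + Σ_{j≠i} y_j.
First-order condition: 254.2 − 4y_i − 2Σ_{j≠i} y_j = 0.
With identical firms, set every y_j = y: then 254.2 − 4y − 4y = 0, i.e. y = 254.2/8 = 31.775.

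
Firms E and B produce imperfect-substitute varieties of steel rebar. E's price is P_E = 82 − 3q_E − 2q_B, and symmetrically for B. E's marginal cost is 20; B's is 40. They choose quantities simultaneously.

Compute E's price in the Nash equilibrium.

Firm E's profit: π = q_E(82 − 3q_E − 2q_B) − 20q_E.
∂π/∂q_E = 62 − 6q_E − 2q_B = 0 ⇒ q_E = 31/3 − (1/3)q_B.
Similarly q_B = 7 − (1/3)q_E.
Plugging q_B into E's best response: q_E = 31/3 − (1/3)(7 − (1/3)q_E) ⇒ (8/9)q_E = 8, so q_E = 9.
Then q_B = 7 − (1/3)·9 = 4.
P_E = 82 − 3·9 − 2·4 = 47.

47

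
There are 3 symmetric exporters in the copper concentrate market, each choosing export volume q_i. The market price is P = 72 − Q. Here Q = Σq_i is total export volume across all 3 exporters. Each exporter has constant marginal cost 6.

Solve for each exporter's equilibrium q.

16.5

A representative exporter's profit is π_i = q_i(72 − Q) − 6q_i, with Q = q_i + Σ_{j≠i} q_j.
First-order condition: 66 − 2q_i − Σ_{j≠i} q_j = 0.
With identical exporters, set every q_j = q: then 66 − 2q − 2q = 0, i.e. q = 66/4 = 16.5.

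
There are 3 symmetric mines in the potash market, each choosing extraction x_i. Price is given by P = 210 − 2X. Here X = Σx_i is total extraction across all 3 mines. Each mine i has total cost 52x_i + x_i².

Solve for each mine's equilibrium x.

15.8

A representative mine's profit is π_i = x_i(210 − 2X) − 52x_i − x_i², with X = x_i + Σ_{j≠i} x_j.
First-order condition: 158 − 6x_i − 2Σ_{j≠i} x_j = 0.
With identical mines, set every x_j = x: then 158 − 6x − 4x = 0, i.e. x = 158/10 = 15.8.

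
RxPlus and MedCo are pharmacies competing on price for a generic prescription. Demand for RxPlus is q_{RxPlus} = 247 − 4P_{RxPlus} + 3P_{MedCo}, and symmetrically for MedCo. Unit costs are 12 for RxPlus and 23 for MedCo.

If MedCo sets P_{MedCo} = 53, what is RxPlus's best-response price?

56.75

RxPlus's profit: π = (P_{RxPlus} − 12)(247 − 4P_{RxPlus} + 3P_{MedCo}).
∂π/∂P_{RxPlus} = 295 − 8P_{RxPlus} + 3P_{MedCo} = 0 ⇒ P_{RxPlus} = 36.875 + 0.375P_{MedCo}.
At P_{MedCo} = 53: P_{RxPlus} = 36.875 + 0.375·53 = 56.75.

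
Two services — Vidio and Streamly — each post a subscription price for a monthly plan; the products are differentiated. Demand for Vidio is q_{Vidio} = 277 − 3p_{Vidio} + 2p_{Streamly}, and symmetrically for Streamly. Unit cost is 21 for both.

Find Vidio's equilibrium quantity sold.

192

Vidio's profit: π = (p_{Vidio} − 21)(277 − 3p_{Vidio} + 2p_{Streamly}).
∂π/∂p_{Vidio} = 340 − 6p_{Vidio} + 2p_{Streamly} = 0 ⇒ p_{Vidio} = 170/3 + (1/3)p_{Streamly}.
The game is symmetric, so in equilibrium p_{Streamly} = p_{Vidio}: the reaction function gives (2/3)p_{Vidio} = 170/3, hence p_{Vidio} = 85.
q_{Vidio} = 277 − 3·85 + 2·85 = 192.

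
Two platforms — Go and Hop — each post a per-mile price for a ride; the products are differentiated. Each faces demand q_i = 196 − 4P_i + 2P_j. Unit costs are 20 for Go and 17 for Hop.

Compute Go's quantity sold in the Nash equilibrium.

102.4

Go's profit: π = (P_{Go} − 20)(196 − 4P_{Go} + 2P_{Hop}).
∂π/∂P_{Go} = 276 − 8P_{Go} + 2P_{Hop} = 0 ⇒ P_{Go} = 34.5 + 0.25P_{Hop}.
Similarly P_{Hop} = 33 + 0.25P_{Go}.
Plugging P_{Hop} into Go's best response: P_{Go} = 34.5 + 0.25(33 + 0.25P_{Go}) ⇒ 0.9375P_{Go} = 42.75, so P_{Go} = 45.6.
Then P_{Hop} = 33 + 0.25·45.6 = 44.4.
q_{Go} = 196 − 4·45.6 + 2·44.4 = 102.4.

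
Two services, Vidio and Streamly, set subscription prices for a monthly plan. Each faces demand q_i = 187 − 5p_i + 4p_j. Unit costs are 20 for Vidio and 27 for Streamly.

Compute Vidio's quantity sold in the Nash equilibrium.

147.5

Vidio's profit: π = (p_{Vidio} − 20)(187 − 5p_{Vidio} + 4p_{Streamly}).
∂π/∂p_{Vidio} = 287 − 10p_{Vidio} + 4p_{Streamly} = 0 ⇒ p_{Vidio} = 28.7 + 0.4p_{Streamly}.
Similarly p_{Streamly} = 32.2 + 0.4p_{Vidio}.
Plugging p_{Streamly} into Vidio's best response: p_{Vidio} = 28.7 + 0.4(32.2 + 0.4p_{Vidio}) ⇒ 0.84p_{Vidio} = 41.58, so p_{Vidio} = 49.5.
Then p_{Streamly} = 32.2 + 0.4·49.5 = 52.
q_{Vidio} = 187 − 5·49.5 + 4·52 = 147.5.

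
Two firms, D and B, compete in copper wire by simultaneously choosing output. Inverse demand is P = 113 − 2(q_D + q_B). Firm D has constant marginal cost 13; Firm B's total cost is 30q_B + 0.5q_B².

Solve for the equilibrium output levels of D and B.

Firm D's profit: π = q_D(113 − 2(q_D + q_B)) − 13q_D.
∂π/∂q_D = 100 − 4q_D − 2q_B = 0, so q_D = 25 − 0.5q_B.
For B: ∂π/∂q_B = 83 − 5q_B − 2q_D = 0 ⇒ q_B = 16.6 − 0.4q_D.
Plugging q_B into D's best response: q_D = 25 − 0.5(16.6 − 0.4q_D) ⇒ 0.8q_D = 16.7, so q_D = 20.875.
Then q_B = 16.6 − 0.4·20.875 = 8.25.

20.875, 8.25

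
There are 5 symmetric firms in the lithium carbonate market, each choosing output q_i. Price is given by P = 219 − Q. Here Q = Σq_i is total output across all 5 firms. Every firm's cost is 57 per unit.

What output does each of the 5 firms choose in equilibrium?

27

A representative firm's profit is π_i = q_i(219 − Q) − 57q_i, with Q = q_i + Σ_{j≠i} q_j.
First-order condition: 162 − 2q_i − Σ_{j≠i} q_j = 0.
In a symmetric equilibrium every firm chooses the same q, so Σ_{j≠i} q_j = 4q. The condition becomes 162 − 6q = 0, giving q = 162/6 = 27.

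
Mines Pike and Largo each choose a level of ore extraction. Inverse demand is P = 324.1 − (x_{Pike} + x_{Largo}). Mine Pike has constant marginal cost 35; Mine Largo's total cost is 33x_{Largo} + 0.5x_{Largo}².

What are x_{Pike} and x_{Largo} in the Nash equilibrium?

Mine Pike's profit: π = x_{Pike}(324.1 − (x_{Pike} + x_{Largo})) − 35x_{Pike}.
∂π/∂x_{Pike} = 289.1 − 2x_{Pike} − x_{Largo} = 0, so x_{Pike} = 144.55 − 0.5x_{Largo}.
For Largo: ∂π/∂x_{Largo} = 291.1 − 3x_{Largo} − x_{Pike} = 0 ⇒ x_{Largo} = 2911/30 − (1/3)x_{Pike}.
Plugging x_{Largo} into Pike's best response: x_{Pike} = 144.55 − 0.5(2911/30 − (1/3)x_{Pike}) ⇒ (5/6)x_{Pike} = 2881/30, so x_{Pike} = 115.24.
Then x_{Largo} = 2911/30 − (1/3)·115.24 = 58.62.

115.24, 58.62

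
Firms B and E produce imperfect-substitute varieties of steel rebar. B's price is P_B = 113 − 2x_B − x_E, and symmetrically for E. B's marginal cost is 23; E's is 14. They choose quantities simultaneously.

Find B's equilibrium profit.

605.52

Firm B's profit: π = x_B(113 − 2x_B − x_E) − 23x_B.
∂π/∂x_B = 90 − 4x_B − x_E = 0 ⇒ x_B = 22.5 − 0.25x_E.
Similarly x_E = 24.75 − 0.25x_B.
Solving the two reaction functions simultaneously: (1 − (−0.25)(−0.25))x_B = 22.5 − 0.25·24.75, so 0.9375x_B = 16.3125 and x_B = 17.4.
Then x_E = 24.75 − 0.25·17.4 = 20.4.
P_B = 113 − 2·17.4 − 20.4 = 57.8.
Profit = (57.8 − 23)·17.4 = 605.52.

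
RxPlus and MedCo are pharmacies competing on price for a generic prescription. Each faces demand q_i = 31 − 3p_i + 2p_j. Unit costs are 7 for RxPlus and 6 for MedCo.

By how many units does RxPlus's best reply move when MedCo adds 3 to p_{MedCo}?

RxPlus's profit: π = (p_{RxPlus} − 7)(31 − 3p_{RxPlus} + 2p_{MedCo}).
∂π/∂p_{RxPlus} = 52 − 6p_{RxPlus} + 2p_{MedCo} = 0 ⇒ p_{RxPlus} = 26/3 + (1/3)p_{MedCo}.
The reaction-function slope is 1/3, so a 3-unit rise in p_{MedCo} moves p_{RxPlus} by 1/3 × 3 = 1. RxPlus's best response rises — the actions are strategic complements.

1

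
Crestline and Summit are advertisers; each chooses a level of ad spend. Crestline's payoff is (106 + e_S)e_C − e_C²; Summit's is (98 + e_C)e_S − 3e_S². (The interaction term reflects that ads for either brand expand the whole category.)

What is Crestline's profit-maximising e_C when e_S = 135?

Expanding Crestline's payoff: 106e_C + e_Se_C − e_C².
∂π/∂e_C = 106 + e_S − 2e_C = 0, so e_C = 53 + 0.5e_S.
At e_S = 135: e_C = 53 + 0.5·135 = 120.5.

120.5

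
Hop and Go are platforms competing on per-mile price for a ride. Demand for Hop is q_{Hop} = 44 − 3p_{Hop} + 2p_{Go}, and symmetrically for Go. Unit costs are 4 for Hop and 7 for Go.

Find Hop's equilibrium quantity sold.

31.6875

Hop's profit: π = (p_{Hop} − 4)(44 − 3p_{Hop} + 2p_{Go}).
∂π/∂p_{Hop} = 56 − 6p_{Hop} + 2p_{Go} = 0 ⇒ p_{Hop} = 28/3 + (1/3)p_{Go}.
Similarly p_{Go} = 65/6 + (1/3)p_{Hop}.
Plugging p_{Go} into Hop's best response: p_{Hop} = 28/3 + (1/3)(65/6 + (1/3)p_{Hop}) ⇒ (8/9)p_{Hop} = 233/18, so p_{Hop} = 14.5625.
Then p_{Go} = 65/6 + (1/3)·14.5625 = 15.6875.
q_{Hop} = 44 − 3·14.5625 + 2·15.6875 = 31.6875.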